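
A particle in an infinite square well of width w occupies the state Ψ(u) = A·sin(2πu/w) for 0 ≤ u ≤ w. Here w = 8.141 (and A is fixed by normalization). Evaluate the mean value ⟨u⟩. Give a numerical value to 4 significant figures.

⟨u⟩ ≈ 4.071

⟨u⟩ = ∫ u |Ψ|² du over the full domain.
Evaluating both integrals, ⟨u⟩ = w/2.
Putting w = 8.141 gives 4.0705.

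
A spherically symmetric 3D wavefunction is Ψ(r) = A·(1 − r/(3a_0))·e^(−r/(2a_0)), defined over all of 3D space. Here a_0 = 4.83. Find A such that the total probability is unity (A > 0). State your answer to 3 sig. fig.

Require ∫ |Ψ|² 4πr² dr = 1 over the whole domain.
(Spherical symmetry: dV = 4πr² dr.)
With Ψ = A·(1 − r/(3a_0))·e^(−r/(2a_0)), the integral evaluates to A²·[8·π·a_0^3/3].
So A² = (8·π·a_0^3/3)^(−1).
Plugging in a_0 = 4.83 yields A = 0.03255.

A ≈ 0.0325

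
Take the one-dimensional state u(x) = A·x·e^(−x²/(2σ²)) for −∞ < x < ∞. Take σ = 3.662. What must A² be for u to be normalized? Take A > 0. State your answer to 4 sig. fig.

The normalization condition is ∫|u|² dx = 1 from −∞ to ∞.
Differentiating ∫e^(−αx²) dx = √(π/α) under α to get the higher moments, with u = A·x·e^(−x²/(2σ²)), the integral evaluates to A²·[√(π)·σ^3/2].
Hence A² = 1/[√(π)·σ^3/2].
With σ = 3.662: A² = 0.022977 and A = 0.15158.

A^2 ≈ 0.02298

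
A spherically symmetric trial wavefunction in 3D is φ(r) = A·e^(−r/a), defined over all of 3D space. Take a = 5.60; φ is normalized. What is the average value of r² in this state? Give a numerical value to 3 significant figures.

⟨r²⟩ = ∫ r^2 |φ|² 4πr² dr over the full domain.
With ∫₀^∞ r^4 e^(−αr) dr = 4!/α^5, the ratio of the moment integral to the normalization integral gives ⟨r²⟩ = 3·a^2.
With a = 5.60, ⟨r^2⟩ = 94.08.

⟨r^2⟩ ≈ 94.1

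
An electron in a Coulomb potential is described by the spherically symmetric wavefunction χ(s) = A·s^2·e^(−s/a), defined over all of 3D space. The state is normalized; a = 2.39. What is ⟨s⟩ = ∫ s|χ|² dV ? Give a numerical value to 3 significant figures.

By definition ⟨s⟩ = ∫ s |χ(s)|² 4πs² ds.
Evaluating both integrals, ⟨s⟩ = 7·a/2.
Putting a = 2.39 gives 8.365.

⟨s⟩ ≈ 8.37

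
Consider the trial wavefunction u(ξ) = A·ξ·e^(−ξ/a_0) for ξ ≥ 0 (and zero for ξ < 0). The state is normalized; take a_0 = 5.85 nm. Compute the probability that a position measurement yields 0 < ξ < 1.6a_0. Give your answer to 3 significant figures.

P = ∫_{0}^{1.6a_0} |u(ξ)|² dξ.
Since A² = 1/(a_0^3/4), this is the region integral divided by the full normalization integral.
Let t = ξ/a_0; then A² and the length scale cancel, so P = ∫_{0}^{1.6} t^2·e^(-2·t) dt ÷ ∫_{0}^{∞} t^2·e^(-2·t) dt.
With ∫ t^2·e^(-2·t) dt = -(2·t^2 + 2·t + 1)·e^(-2·t)/4 + C, the region integral is 1/4 - 233·e^(-16/5)/100 and the full one is 1/4.
Taking the ratio, P = 0.6201.

P ≈ 0.620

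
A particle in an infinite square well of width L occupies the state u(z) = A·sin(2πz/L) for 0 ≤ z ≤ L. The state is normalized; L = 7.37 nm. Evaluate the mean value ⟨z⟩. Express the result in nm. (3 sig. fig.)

⟨z⟩ ≈ 3.69 nm

⟨z⟩ = ∫ z |u|² dz over the full domain.
Evaluating both integrals, ⟨z⟩ = L/2.
Putting L = 7.37 gives 3.685.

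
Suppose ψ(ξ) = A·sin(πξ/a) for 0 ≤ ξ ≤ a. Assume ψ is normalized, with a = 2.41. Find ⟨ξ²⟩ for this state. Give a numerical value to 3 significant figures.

⟨ξ^2⟩ ≈ 1.64

By definition ⟨ξ²⟩ = ∫ ξ^2 |ψ(ξ)|² dξ.
Using sin²θ = (1 − cos 2θ)/2, since the A² factors cancel between numerator and denominator, ⟨ξ²⟩ = -a^2/(2·π^2) + a^2/3.
With a = 2.41, ⟨ξ^2⟩ = 1.642.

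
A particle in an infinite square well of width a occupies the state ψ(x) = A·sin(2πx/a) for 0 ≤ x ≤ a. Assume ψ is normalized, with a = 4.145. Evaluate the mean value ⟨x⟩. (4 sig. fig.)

The expectation value is the |ψ|²-weighted average of x: ∫ x|ψ|² dx.
Evaluating both integrals, ⟨x⟩ = a/2.
With a = 4.145, ⟨x⟩ = 2.0725.

⟨x⟩ ≈ 2.073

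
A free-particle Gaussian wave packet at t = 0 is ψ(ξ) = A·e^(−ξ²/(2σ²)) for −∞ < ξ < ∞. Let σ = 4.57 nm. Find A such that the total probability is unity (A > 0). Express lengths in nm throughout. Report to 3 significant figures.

Require ∫ |ψ|² dξ = 1 over the whole domain.
Differentiating ∫e^(−αξ²) dξ = √(π/α) under α to get the higher moments, with ψ = A·e^(−ξ²/(2σ²)), the integral evaluates to A²·[√(π)·σ].
Hence A² = 1/[√(π)·σ].
Plugging in σ = 4.57 yields A = 0.3514.

A ≈ 0.351 nm^(-1/2)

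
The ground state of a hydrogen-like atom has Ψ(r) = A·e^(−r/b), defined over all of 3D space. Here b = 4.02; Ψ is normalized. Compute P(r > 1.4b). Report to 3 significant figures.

P = ∫ |Ψ|² 4πr² dr over r > 1.4b.
Normalization gives A² = 1/(π·b^3).
Let u = r/b; then A², 4π and the length scale all cancel, so P = ∫_{1.4}^{∞} u^2·e^(-2·u) du ÷ ∫_{0}^{∞} u^2·e^(-2·u) du.
An antiderivative of u^2·e^(-2·u) is -(2·u^2 + 2·u + 1)·e^(-2·u)/4; evaluating from 1.4 to ∞ gives 193·e^(-14/5)/100, while the full integral is 1/4.
The region integral divided by the full integral gives P = 0.4695.

P ≈ 0.469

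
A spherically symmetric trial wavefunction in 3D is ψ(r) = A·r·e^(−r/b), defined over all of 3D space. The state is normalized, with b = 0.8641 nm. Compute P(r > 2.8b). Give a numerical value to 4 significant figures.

P = ∫ |ψ|² 4πr² dr over r > 2.8b.
A² is fixed by ∫₀^∞ 4πr²|ψ|² dr = 1, i.e. A² = (3·π·b^5)^(−1).
Let u = r/b; then A², 4π and the length scale all cancel, so P = ∫_{2.8}^{∞} u^4·e^(-2·u) du ÷ ∫_{0}^{∞} u^4·e^(-2·u) du.
With ∫ u^4·e^(-2·u) du = -(u^4/2 + u^3 + 3·u^2/2 + 3·u/2 + 3/4)·e^(-2·u) + C, the region integral is ≈ 0.256613 and the full one is 3/4.
Taking the ratio yields P = 0.34215.

P ≈ 0.3422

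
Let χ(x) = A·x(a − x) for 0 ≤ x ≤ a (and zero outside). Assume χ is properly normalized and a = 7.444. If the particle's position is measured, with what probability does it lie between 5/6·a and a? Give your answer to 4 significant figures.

P ≈ 0.03549

|χ|² is the probability density, so P = ∫_{5/6·a}^{a} |χ|² dx.
The normalization integral ∫|χ|²dx over the whole domain equals a^5/30·A², and A² cancels in the ratio.
In terms of u = x/a (A² and the length scale cancel between numerator and denominator), P = [∫_{5/6}^{1} u^2·(1 - u)^2 du] / [∫_{0}^{1} u^2·(1 - u)^2 du].
With ∫ u^2·(1 - u)^2 du = u^3·(6·u^2 - 15·u + 10)/30 + C, the region integral is ≈ 0.00118313 and the full one is 1/30.
This works out to P = 23/648.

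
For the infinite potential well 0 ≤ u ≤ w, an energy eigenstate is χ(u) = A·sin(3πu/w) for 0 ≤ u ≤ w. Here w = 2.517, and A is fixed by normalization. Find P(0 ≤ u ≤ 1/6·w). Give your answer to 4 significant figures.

P ≈ 0.1667

P = ∫_{0}^{1/6·w} |χ(u)|² du.
The normalization integral ∫|χ|²du over the whole domain equals w/2·A², and A² cancels in the ratio.
In terms of t = u/w (A² and the length scale cancel between numerator and denominator), P = [∫_{0}^{1/6} sin(3·π·t)^2 dt] / [∫_{0}^{1} sin(3·π·t)^2 dt].
An antiderivative of sin(3·π·t)^2 is t/2 - sin(6·π·t)/(12·π); evaluating from 0 to 1/6 gives 1/12, while the full integral is 1/2.
Taking the ratio, P = 1/6.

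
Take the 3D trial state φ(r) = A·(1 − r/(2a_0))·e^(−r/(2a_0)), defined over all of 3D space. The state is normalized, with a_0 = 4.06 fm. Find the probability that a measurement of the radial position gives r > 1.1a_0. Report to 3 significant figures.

P ≈ 0.961

Integrate the radial probability density 4πr²|φ|² over r > 1.1a_0.
A² is fixed by ∫₀^∞ 4πr²|φ|² dr = 1, i.e. A² = (8·π·a_0^3)^(−1).
In terms of u = r/a_0 (A², 4π and the length scale all cancel between numerator and denominator), P = [∫_{1.1}^{∞} u^2·(1 - u/2)^2·e^(-u) du] / [∫_{0}^{∞} u^2·(1 - u/2)^2·e^(-u) du].
With ∫ u^2·(1 - u/2)^2·e^(-u) du = -(u^4/4 + u^2 + 2·u + 2)·e^(-u) + C, the region integral is ≈ 1.9227 and the full one is 2.
Taking the ratio yields P = 0.9613.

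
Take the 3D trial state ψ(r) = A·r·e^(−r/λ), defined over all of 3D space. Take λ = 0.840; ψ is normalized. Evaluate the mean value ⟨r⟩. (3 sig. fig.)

The expectation value is the |ψ|²-weighted average of r: ∫ r|ψ|² 4πr² dr.
With ∫₀^∞ r^5 e^(−αr) dr = 5!/α^6, since the A² factors cancel between numerator and denominator, ⟨r⟩ = 5·λ/2.
Putting λ = 0.840 gives 2.100.

⟨r⟩ ≈ 2.10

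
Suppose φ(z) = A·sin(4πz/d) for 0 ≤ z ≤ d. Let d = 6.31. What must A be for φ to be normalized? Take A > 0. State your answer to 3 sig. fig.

Require ∫ |φ|² dz = 1 over the whole domain.
Using sin²θ = (1 − cos 2θ)/2, the integral (without the A² prefactor) comes out to d/2.
So A² = (d/2)^(−1).
Substituting d = 6.31 gives A² = 0.3170, so A = 0.5630.

A ≈ 0.563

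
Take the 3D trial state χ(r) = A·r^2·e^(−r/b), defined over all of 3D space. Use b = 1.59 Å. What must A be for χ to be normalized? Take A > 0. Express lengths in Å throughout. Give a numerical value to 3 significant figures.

A ≈ 0.0235 Å^(-7/2)

We need A² ∫|f|² 4πr² dr = 1, taking the integral from 0 to ∞.
(Spherical symmetry: dV = 4πr² dr.)
With ∫₀^∞ r^6 e^(−αr) dr = 6!/α^7, with χ = A·r^2·e^(−r/b), the integral evaluates to A²·[45·π·b^7/2].
Hence A² = 1/[45·π·b^7/2].
With b = 1.59: A² = 0.0005507 and A = 0.02347.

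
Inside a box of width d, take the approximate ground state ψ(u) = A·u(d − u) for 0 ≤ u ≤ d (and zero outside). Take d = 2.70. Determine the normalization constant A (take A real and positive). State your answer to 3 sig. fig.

A ≈ 0.457

Require ∫ |ψ|² du = 1 over the whole domain.
Expanding the polynomial and integrating term by term, carrying out the integral gives A² · d^5/30.
With d = 2.70: A² = 0.2091 and A = 0.4572.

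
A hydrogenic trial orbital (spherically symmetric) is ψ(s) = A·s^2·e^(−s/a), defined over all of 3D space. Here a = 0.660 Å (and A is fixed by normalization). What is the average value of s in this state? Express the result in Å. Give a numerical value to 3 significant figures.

⟨s⟩ ≈ 2.31 Å

By definition ⟨s⟩ = ∫ s |ψ(s)|² 4πs² ds.
The ratio of the moment integral to the normalization integral gives ⟨s⟩ = 7·a/2.
Putting a = 0.660 gives 2.310.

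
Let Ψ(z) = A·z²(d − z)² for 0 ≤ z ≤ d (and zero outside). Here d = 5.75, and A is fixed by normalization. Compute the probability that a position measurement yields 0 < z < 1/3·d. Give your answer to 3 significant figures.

P ≈ 0.145

|Ψ|² is the probability density, so P = ∫_{0}^{1/3·d} |Ψ|² dz.
Since A² = 1/(d^9/630), this is the region integral divided by the full normalization integral.
Let u = z/d; then A² and the length scale cancel, so P = ∫_{0}^{1/3} u^4·(1 - u)^4 du ÷ ∫_{0}^{1} u^4·(1 - u)^4 du.
An antiderivative of u^4·(1 - u)^4 is u^5·(70·u^4 - 315·u^3 + 540·u^2 - 420·u + 126)/630; evaluating from 0 to 1/3 gives ≈ 0.00022991, while the full integral is 1/630.
The result is P = 0.1448.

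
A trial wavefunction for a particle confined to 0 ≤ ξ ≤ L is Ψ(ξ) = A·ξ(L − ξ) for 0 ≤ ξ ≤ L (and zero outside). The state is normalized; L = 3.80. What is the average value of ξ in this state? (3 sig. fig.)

By definition ⟨ξ⟩ = ∫ ξ |Ψ(ξ)|² dξ.
Evaluating both integrals, ⟨ξ⟩ = L/2.
With L = 3.80, ⟨ξ⟩ = 1.900.

⟨ξ⟩ ≈ 1.90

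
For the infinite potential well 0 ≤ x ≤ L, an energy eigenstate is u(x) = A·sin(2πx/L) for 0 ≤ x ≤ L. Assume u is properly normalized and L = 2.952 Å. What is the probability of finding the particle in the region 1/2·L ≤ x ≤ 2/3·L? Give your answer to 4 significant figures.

P ≈ 0.09775

The probability is P = ∫ |u|² dx over [1/2·L, 2/3·L].
The normalization integral ∫|u|²dx over the whole domain equals L/2·A², and A² cancels in the ratio.
Let t = x/L; then A² and the length scale cancel, so P = ∫_{1/2}^{2/3} sin(2·π·t)^2 dt ÷ ∫_{0}^{1} sin(2·π·t)^2 dt.
Using ∫ sin(2·π·t)^2 dt = t/2 - sin(4·π·t)/(8·π), the numerator is -√(3)/(16·π) + 1/12 and the denominator is 1/2.
The result is P = (-√(3)/8 + π/6)/π.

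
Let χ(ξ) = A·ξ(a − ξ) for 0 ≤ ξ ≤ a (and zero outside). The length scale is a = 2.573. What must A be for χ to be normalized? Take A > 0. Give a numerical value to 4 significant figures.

A ≈ 0.5158

We need A² ∫|f|² dξ = 1, taking the integral from 0 to a.
With χ = A·ξ(a − ξ), the integral evaluates to A²·[a^5/30].
So A² = (a^5/30)^(−1).
With a = 2.573: A² = 0.26602 and A = 0.51578.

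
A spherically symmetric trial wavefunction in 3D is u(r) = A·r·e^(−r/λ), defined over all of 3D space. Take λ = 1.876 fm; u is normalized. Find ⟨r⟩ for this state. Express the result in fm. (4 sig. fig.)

⟨r⟩ ≈ 4.690 fm

The expectation value is the |u|²-weighted average of r: ∫ r|u|² 4πr² dr.
Since the A² factors cancel between numerator and denominator, ⟨r⟩ = 5·λ/2.
With λ = 1.876, ⟨r⟩ = 4.6900.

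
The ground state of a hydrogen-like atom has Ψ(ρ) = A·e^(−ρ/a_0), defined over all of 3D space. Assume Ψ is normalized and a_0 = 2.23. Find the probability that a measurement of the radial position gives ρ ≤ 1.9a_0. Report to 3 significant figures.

P = ∫ |Ψ|² 4πρ² dρ over ρ ≤ 1.9a_0.
The full normalization integral is A²·[π·a_0^3] = 1, fixing A².
In terms of u = ρ/a_0 (A², 4π and the length scale all cancel between numerator and denominator), P = [∫_{0}^{1.9} u^2·e^(-2·u) du] / [∫_{0}^{∞} u^2·e^(-2·u) du].
An antiderivative of u^2·e^(-2·u) is -(2·u^2 + 2·u + 1)·e^(-2·u)/4; evaluating from 0 to 1.9 gives 1/4 - 601·e^(-19/5)/200, while the full integral is 1/4.
This evaluates to P = 0.7311.

P ≈ 0.731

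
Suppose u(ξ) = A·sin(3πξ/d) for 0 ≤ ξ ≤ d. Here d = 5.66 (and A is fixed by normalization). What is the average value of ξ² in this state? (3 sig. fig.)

⟨ξ^2⟩ ≈ 10.5

By definition ⟨ξ²⟩ = ∫ ξ^2 |u(ξ)|² dξ.
With ∫₀^d sin²(nπξ/d) dξ = d/2, the ratio of the moment integral to the normalization integral gives ⟨ξ²⟩ = -d^2/(18·π^2) + d^2/3.
With d = 5.66, ⟨ξ^2⟩ = 10.50.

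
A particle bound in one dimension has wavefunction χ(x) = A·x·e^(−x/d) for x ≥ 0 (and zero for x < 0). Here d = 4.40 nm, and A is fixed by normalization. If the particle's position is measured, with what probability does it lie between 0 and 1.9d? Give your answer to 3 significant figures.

P ≈ 0.731

The probability is P = ∫ |χ|² dx over [0, 1.9d].
Since A² = 1/(d^3/4), this is the region integral divided by the full normalization integral.
In terms of u = x/d (A² and the length scale cancel between numerator and denominator), P = [∫_{0}^{1.9} u^2·e^(-2·u) du] / [∫_{0}^{∞} u^2·e^(-2·u) du].
Using ∫ u^2·e^(-2·u) du = -(2·u^2 + 2·u + 1)·e^(-2·u)/4, the numerator is 1/4 - 601·e^(-19/5)/200 and the denominator is 1/4.
This works out to P = 0.7311.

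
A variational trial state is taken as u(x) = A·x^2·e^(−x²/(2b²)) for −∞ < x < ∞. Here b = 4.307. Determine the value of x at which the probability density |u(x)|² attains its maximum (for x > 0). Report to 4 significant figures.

Differentiate |u(x)|² with respect to x and set to zero.
Solving yields x = √(2)·b.
With b = 4.307, the value of x > 0 at which the probability density is greatest is 6.0910.

x ≈ 6.091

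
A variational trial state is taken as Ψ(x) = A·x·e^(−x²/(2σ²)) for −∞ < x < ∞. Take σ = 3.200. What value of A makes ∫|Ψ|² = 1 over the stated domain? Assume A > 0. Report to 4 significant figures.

We need A² ∫|f|² dx = 1, taking the integral from −∞ to ∞.
With ∫_{−∞}^{∞} x^(2m) e^(−αx²) dx = (2m−1)!!·√π / (2^m α^(m+1/2)), with Ψ = A·x·e^(−x²/(2σ²)), the integral evaluates to A²·[√(π)·σ^3/2].
Hence A² = 1/[√(π)·σ^3/2].
Plugging in σ = 3.200 yields A = 0.18557.

A ≈ 0.1856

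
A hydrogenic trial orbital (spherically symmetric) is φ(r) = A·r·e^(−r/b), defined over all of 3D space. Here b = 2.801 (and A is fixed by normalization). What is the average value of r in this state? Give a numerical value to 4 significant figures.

⟨r⟩ = ∫ r |φ|² 4πr² dr over the full domain.
Using ∫₀^∞ rⁿ e^(−αr) dr = n!/αⁿ⁺¹, evaluating both integrals, ⟨r⟩ = 5·b/2.
With b = 2.801, ⟨r⟩ = 7.0025.

⟨r⟩ ≈ 7.003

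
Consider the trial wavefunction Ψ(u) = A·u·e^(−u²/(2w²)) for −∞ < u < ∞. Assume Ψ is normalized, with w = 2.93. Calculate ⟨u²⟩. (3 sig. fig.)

⟨u²⟩ = ∫ u^2 |Ψ|² du over the full domain.
Using the Gaussian integral ∫_{−∞}^{∞} e^(−αu²) du = √(π/α), the ratio of the moment integral to the normalization integral gives ⟨u²⟩ = 3·w^2/2.
Putting w = 2.93 gives 12.88.

⟨u^2⟩ ≈ 12.9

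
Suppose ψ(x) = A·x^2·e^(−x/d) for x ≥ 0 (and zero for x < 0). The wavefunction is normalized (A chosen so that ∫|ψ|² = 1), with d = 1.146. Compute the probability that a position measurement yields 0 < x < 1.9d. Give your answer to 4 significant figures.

P ≈ 0.3322

The probability is P = ∫ |ψ|² dx over [0, 1.9d].
The normalization integral ∫|ψ|²dx over the whole domain equals 3·d^5/4·A², and A² cancels in the ratio.
In terms of u = x/d (A² and the length scale cancel between numerator and denominator), P = [∫_{0}^{1.9} u^4·e^(-2·u) du] / [∫_{0}^{∞} u^4·e^(-2·u) du].
With ∫ u^4·e^(-2·u) du = -(u^4/2 + u^3 + 3·u^2/2 + 3·u/2 + 3/4)·e^(-2·u) + C, the region integral is ≈ 0.249117 and the full one is 3/4.
This works out to P = 0.33216.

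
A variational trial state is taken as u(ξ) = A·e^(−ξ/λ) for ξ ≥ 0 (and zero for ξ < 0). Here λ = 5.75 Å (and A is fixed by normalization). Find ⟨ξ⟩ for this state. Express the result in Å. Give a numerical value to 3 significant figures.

The expectation value is the |u|²-weighted average of ξ: ∫ ξ|u|² dξ.
With ∫₀^∞ ξ^1 e^(−αξ) dξ = 1!/α^2, the ratio of the moment integral to the normalization integral gives ⟨ξ⟩ = λ/2.
With λ = 5.75, ⟨ξ⟩ = 2.875.

⟨ξ⟩ ≈ 2.88 Å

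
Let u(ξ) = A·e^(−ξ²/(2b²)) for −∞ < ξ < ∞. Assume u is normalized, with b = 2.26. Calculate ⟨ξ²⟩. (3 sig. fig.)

⟨ξ^2⟩ ≈ 2.55

⟨ξ²⟩ = ∫ ξ^2 |u|² dξ over the full domain.
Evaluating both integrals, ⟨ξ²⟩ = b^2/2.
Putting b = 2.26 gives 2.554.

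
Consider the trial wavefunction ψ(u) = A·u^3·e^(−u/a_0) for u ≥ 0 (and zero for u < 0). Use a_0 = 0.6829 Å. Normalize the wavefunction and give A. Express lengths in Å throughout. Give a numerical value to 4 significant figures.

A ≈ 1.602 Å^(-7/2)

Normalization requires ∫|ψ|² du = 1, integrated from 0 to ∞.
The integral (without the A² prefactor) comes out to 45·a_0^7/8.
Setting this equal to 1 gives A² = 1/(45·a_0^7/8).
With a_0 = 0.6829: A² = 2.5667 and A = 1.6021.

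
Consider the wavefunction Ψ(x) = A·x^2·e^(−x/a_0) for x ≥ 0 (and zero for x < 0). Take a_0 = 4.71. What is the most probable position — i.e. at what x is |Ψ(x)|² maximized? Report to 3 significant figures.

Set d/dx [|Ψ(x)|²] = 0 and solve for x > 0.
This gives x = 2·a_0.
With a_0 = 4.71, the most probable position is 9.420.

x ≈ 9.42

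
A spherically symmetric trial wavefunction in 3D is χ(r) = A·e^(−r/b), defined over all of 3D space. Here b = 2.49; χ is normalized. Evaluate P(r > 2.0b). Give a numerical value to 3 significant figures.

Integrate the radial probability density 4πr²|χ|² over r > 2.0b.
The full normalization integral is A²·[π·b^3] = 1, fixing A².
Let u = r/b; then A², 4π and the length scale all cancel, so P = ∫_{2.0}^{∞} u^2·e^(-2·u) du ÷ ∫_{0}^{∞} u^2·e^(-2·u) du.
Using ∫ u^2·e^(-2·u) du = -(2·u^2 + 2·u + 1)·e^(-2·u)/4, the numerator is 13·e^(-4)/4 and the denominator is 1/4.
Taking the ratio yields P = 0.2381.

P ≈ 0.238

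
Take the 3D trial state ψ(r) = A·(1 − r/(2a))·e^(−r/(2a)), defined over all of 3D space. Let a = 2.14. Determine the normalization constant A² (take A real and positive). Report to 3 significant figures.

A^2 ≈ 0.00406

The normalization condition is ∫|ψ|² 4πr² dr = 1 from 0 to ∞.
In 3D with spherical symmetry the volume element is 4πr² dr.
With ψ = A·(1 − r/(2a))·e^(−r/(2a)), the integral evaluates to A²·[8·π·a^3].
Hence A² = 1/[8·π·a^3].
With a = 2.14: A² = 0.004060 and A = 0.06372.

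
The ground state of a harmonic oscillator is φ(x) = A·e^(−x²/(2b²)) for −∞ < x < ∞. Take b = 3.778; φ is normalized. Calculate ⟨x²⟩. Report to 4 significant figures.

⟨x^2⟩ ≈ 7.137

The expectation value is the |φ|²-weighted average of x^2: ∫ x^2|φ|² dx.
Using the Gaussian integral ∫_{−∞}^{∞} e^(−αx²) dx = √(π/α), since the A² factors cancel between numerator and denominator, ⟨x²⟩ = b^2/2.
With b = 3.778, ⟨x^2⟩ = 7.1366.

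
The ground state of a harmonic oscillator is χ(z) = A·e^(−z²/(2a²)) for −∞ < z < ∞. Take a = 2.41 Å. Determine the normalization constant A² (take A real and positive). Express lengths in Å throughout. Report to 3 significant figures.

Require ∫ |χ|² dz = 1 over the whole domain.
With χ = A·e^(−z²/(2a²)), the integral evaluates to A²·[√(π)·a].
So A² = (√(π)·a)^(−1).
With a = 2.41: A² = 0.2341 and A = 0.4838.

A^2 ≈ 0.234 Å^(-1)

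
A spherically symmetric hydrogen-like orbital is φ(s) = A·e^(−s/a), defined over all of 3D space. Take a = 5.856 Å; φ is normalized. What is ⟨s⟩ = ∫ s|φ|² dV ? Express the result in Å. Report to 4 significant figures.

By definition ⟨s⟩ = ∫ s |φ(s)|² 4πs² ds.
Using ∫₀^∞ sⁿ e^(−αs) ds = n!/αⁿ⁺¹, the ratio of the moment integral to the normalization integral gives ⟨s⟩ = 3·a/2.
With a = 5.856, ⟨s⟩ = 8.7840.

⟨s⟩ ≈ 8.784 Å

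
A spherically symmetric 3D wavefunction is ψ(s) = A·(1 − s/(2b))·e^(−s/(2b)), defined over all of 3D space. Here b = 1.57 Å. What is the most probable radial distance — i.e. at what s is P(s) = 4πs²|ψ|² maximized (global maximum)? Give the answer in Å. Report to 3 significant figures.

s ≈ 8.22 Å

The maximum of P(s) = 4πs²|ψ|² occurs where its derivative vanishes.
This gives s = b·(√(5) + 3).
With b = 1.57, the most probable radial distance is 8.221 Å.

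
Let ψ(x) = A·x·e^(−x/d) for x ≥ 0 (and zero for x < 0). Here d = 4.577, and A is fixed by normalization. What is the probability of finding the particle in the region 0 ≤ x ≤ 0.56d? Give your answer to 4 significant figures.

|ψ|² is the probability density, so P = ∫_{0}^{0.56d} |ψ|² dx.
Since A² = 1/(d^3/4), this is the region integral divided by the full normalization integral.
Substituting u = x/d, A² and the length scale cancel in the ratio: P = ∫_{0}^{0.56} u^2·e^(-2·u) du / ∫_{0}^{∞} u^2·e^(-2·u) du.
Using ∫ u^2·e^(-2·u) du = -(2·u^2 + 2·u + 1)·e^(-2·u)/4, the numerator is 1/4 - 1717·e^(-28/25)/2500 and the denominator is 1/4.
The result is P = 0.10364.

P ≈ 0.1036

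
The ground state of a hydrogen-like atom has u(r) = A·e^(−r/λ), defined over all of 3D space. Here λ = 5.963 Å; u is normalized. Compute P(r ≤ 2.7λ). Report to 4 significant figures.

P = ∫ |u|² 4πr² dr over r ≤ 2.7λ.
The full normalization integral is A²·[π·λ^3] = 1, fixing A².
Let t = r/λ; then A², 4π and the length scale all cancel, so P = ∫_{0}^{2.7} t^2·e^(-2·t) dt ÷ ∫_{0}^{∞} t^2·e^(-2·t) dt.
Using ∫ t^2·e^(-2·t) dt = -(2·t^2 + 2·t + 1)·e^(-2·t)/4, the numerator is 1/4 - 1049·e^(-27/5)/200 and the denominator is 1/4.
The region integral divided by the full integral gives P = 0.90524.

P ≈ 0.9052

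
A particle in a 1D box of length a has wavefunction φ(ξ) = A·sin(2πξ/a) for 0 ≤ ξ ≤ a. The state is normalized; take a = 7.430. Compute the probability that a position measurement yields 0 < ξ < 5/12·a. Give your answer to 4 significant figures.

P ≈ 0.4856

|φ|² is the probability density, so P = ∫_{0}^{5/12·a} |φ|² dξ.
Since A² = 1/(a/2), this is the region integral divided by the full normalization integral.
In terms of u = ξ/a (A² and the length scale cancel between numerator and denominator), P = [∫_{0}^{5/12} sin(2·π·u)^2 du] / [∫_{0}^{1} sin(2·π·u)^2 du].
Using ∫ sin(2·π·u)^2 du = u/2 - sin(4·π·u)/(8·π), the numerator is √(3)/(16·π) + 5/24 and the denominator is 1/2.
This works out to P = √(3)/(8·π) + 5/12.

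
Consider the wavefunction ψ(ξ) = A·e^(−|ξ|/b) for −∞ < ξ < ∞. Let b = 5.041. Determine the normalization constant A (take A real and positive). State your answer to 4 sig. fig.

The normalization condition is ∫|ψ|² dξ = 1 from −∞ to ∞.
∫|ψ|² dξ = A²·(b).
So A² = (b)^(−1).
Substituting b = 5.041 gives A² = 0.19837, so A = 0.44539.

A ≈ 0.4454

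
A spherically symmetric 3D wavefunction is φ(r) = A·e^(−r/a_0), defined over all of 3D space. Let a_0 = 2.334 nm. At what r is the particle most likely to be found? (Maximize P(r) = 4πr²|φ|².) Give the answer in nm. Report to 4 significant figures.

Set d/dr [P(r) = 4πr²|φ|²] = 0 and solve for r > 0.
This gives r = a_0.
With a_0 = 2.334, the most probable radial distance is 2.3340 nm.

r ≈ 2.334 nm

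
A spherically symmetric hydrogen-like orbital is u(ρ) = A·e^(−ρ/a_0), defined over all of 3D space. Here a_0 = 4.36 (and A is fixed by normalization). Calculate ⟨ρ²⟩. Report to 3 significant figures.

⟨ρ^2⟩ ≈ 57.0

⟨ρ²⟩ = ∫ ρ^2 |u|² 4πρ² dρ over the full domain.
Evaluating both integrals, ⟨ρ²⟩ = 3·a_0^2.
Putting a_0 = 4.36 gives 57.03.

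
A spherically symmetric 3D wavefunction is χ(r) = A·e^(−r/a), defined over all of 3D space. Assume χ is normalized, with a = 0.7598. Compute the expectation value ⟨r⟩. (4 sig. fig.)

⟨r⟩ ≈ 1.140

The expectation value is the |χ|²-weighted average of r: ∫ r|χ|² 4πr² dr.
Evaluating both integrals, ⟨r⟩ = 3·a/2.
With a = 0.7598, ⟨r⟩ = 1.1397.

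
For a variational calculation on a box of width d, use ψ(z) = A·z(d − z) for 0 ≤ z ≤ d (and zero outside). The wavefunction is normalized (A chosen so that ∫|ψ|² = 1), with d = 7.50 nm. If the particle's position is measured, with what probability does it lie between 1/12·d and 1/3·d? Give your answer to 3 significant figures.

P = ∫_{1/12·d}^{1/3·d} |ψ(z)|² dz.
The normalization integral ∫|ψ|²dz over the whole domain equals d^5/30·A², and A² cancels in the ratio.
Let u = z/d; then A² and the length scale cancel, so P = ∫_{1/12}^{1/3} u^2·(1 - u)^2 du ÷ ∫_{0}^{1} u^2·(1 - u)^2 du.
With ∫ u^2·(1 - u)^2 du = u^3·(6·u^2 - 15·u + 10)/30 + C, the region integral is ≈ 0.0068263 and the full one is 1/30.
Evaluating gives P = 0.2048.

P ≈ 0.205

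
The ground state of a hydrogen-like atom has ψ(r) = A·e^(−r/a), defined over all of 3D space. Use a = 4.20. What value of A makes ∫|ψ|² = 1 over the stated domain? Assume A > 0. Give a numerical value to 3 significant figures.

A ≈ 0.0655

Normalization requires ∫|ψ|² 4πr² dr = 1, integrated from 0 to ∞.
(Spherical symmetry: dV = 4πr² dr.)
Using ∫₀^∞ rⁿ e^(−αr) dr = n!/αⁿ⁺¹, with ψ = A·e^(−r/a), the integral evaluates to A²·[π·a^3].
Setting this equal to 1 gives A² = 1/(π·a^3).
With a = 4.20: A² = 0.004296 and A = 0.06555.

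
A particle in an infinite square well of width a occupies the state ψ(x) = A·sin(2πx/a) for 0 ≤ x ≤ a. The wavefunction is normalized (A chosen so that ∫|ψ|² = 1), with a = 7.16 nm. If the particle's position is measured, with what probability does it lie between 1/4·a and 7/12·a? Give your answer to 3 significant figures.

P ≈ 0.264

P = ∫_{1/4·a}^{7/12·a} |ψ(x)|² dx.
With A² fixed by ∫|ψ|² = 1, i.e. A² = (a/2)^(−1), substitute and integrate.
In terms of u = x/a (A² and the length scale cancel between numerator and denominator), P = [∫_{1/4}^{7/12} sin(2·π·u)^2 du] / [∫_{0}^{1} sin(2·π·u)^2 du].
With ∫ sin(2·π·u)^2 du = u/2 - sin(4·π·u)/(8·π) + C, the region integral is -√(3)/(16·π) + 1/6 and the full one is 1/2.
The result is P = (-√(3)/8 + π/3)/π.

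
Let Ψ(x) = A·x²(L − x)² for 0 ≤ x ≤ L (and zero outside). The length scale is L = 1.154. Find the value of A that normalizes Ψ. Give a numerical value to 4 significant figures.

A ≈ 13.17

The normalization condition is ∫|Ψ|² dx = 1 from 0 to L.
Expanding the polynomial and integrating term by term, carrying out the integral gives A² · L^9/630.
So A² = (L^9/630)^(−1).
With L = 1.154: A² = 173.58 and A = 13.175.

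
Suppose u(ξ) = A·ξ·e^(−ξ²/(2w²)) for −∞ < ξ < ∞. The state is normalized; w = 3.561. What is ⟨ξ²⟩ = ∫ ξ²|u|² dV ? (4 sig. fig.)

⟨ξ²⟩ = ∫ ξ^2 |u|² dξ over the full domain.
Evaluating both integrals, ⟨ξ²⟩ = 3·w^2/2.
Putting w = 3.561 gives 19.021.

⟨ξ^2⟩ ≈ 19.02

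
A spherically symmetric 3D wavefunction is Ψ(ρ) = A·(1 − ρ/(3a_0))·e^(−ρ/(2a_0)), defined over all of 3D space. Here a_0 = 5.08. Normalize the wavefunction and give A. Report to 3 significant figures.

We need A² ∫|f|² 4πρ² dρ = 1, taking the integral from 0 to ∞.
With Ψ = A·(1 − ρ/(3a_0))·e^(−ρ/(2a_0)), the integral evaluates to A²·[8·π·a_0^3/3].
Hence A² = 1/[8·π·a_0^3/3].
With a_0 = 5.08: A² = 0.0009105 and A = 0.03017.

A ≈ 0.0302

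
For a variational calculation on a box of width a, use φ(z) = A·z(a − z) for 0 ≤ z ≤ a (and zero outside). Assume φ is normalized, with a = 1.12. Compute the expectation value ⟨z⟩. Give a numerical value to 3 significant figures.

The expectation value is the |φ|²-weighted average of z: ∫ z|φ|² dz.
Expanding the polynomial and integrating term by term, since the A² factors cancel between numerator and denominator, ⟨z⟩ = a/2.
With a = 1.12, ⟨z⟩ = 0.5600.

⟨z⟩ ≈ 0.560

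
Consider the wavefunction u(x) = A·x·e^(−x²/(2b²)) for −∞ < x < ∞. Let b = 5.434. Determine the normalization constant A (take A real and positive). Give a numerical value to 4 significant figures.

We need A² ∫|f|² dx = 1, taking the integral from −∞ to ∞.
With ∫_{−∞}^{∞} x^(2m) e^(−αx²) dx = (2m−1)!!·√π / (2^m α^(m+1/2)), carrying out the integral gives A² · √(π)·b^3/2.
Setting this equal to 1 gives A² = 1/(√(π)·b^3/2).
Plugging in b = 5.434 yields A = 0.083859.

A ≈ 0.08386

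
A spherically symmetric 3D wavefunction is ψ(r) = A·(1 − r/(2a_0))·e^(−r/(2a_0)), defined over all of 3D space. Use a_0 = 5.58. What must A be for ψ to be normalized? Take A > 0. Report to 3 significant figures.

A ≈ 0.0151

The normalization condition is ∫|ψ|² 4πr² dr = 1 from 0 to ∞.
The angular integral contributes 4π, leaving ∫₀^∞ r²|ψ|² dr.
Using ∫₀^∞ rⁿ e^(−αr) dr = n!/αⁿ⁺¹, carrying out the integral gives A² · 8·π·a_0^3.
Hence A² = 1/[8·π·a_0^3].
Substituting a_0 = 5.58 gives A² = 0.0002290, so A = 0.01513.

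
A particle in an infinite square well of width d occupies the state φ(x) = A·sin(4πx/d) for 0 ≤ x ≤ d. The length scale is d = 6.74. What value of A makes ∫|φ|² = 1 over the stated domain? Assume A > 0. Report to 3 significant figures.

A ≈ 0.545

Normalization requires ∫|φ|² dx = 1, integrated from 0 to d.
Using sin²θ = (1 − cos 2θ)/2, ∫|φ|² dx = A²·(d/2).
Hence A² = 1/[d/2].
With d = 6.74: A² = 0.2967 and A = 0.5447.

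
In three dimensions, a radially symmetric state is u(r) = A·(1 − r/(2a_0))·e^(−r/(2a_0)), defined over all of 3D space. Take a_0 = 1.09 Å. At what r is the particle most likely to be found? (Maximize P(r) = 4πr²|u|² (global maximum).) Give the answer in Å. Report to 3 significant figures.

The maximum of P(r) = 4πr²|u|² occurs where its derivative vanishes.
Solving yields r = a_0·(√(5) + 3).
With a_0 = 1.09, the most probable radial distance is 5.707 Å.

r ≈ 5.71 Å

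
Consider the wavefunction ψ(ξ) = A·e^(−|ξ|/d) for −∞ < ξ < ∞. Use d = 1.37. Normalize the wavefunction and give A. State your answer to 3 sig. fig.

A ≈ 0.854

Require ∫ |ψ|² dξ = 1 over the whole domain.
∫|ψ|² dξ = A²·(d).
Setting this equal to 1 gives A² = 1/(d).
With d = 1.37: A² = 0.7299 and A = 0.8544.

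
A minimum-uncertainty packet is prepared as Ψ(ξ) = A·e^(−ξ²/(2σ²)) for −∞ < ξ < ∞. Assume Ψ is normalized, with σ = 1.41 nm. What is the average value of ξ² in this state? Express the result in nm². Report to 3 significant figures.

⟨ξ^2⟩ ≈ 0.994 nm^2

By definition ⟨ξ²⟩ = ∫ ξ^2 |Ψ(ξ)|² dξ.
Using the Gaussian integral ∫_{−∞}^{∞} e^(−αξ²) dξ = √(π/α), the ratio of the moment integral to the normalization integral gives ⟨ξ²⟩ = σ^2/2.
With σ = 1.41, ⟨ξ^2⟩ = 0.9941.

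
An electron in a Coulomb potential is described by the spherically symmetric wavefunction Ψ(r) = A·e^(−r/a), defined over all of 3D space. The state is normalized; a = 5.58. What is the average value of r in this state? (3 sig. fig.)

The expectation value is the |Ψ|²-weighted average of r: ∫ r|Ψ|² 4πr² dr.
With ∫₀^∞ r^3 e^(−αr) dr = 3!/α^4, since the A² factors cancel between numerator and denominator, ⟨r⟩ = 3·a/2.
With a = 5.58, ⟨r⟩ = 8.370.

⟨r⟩ ≈ 8.37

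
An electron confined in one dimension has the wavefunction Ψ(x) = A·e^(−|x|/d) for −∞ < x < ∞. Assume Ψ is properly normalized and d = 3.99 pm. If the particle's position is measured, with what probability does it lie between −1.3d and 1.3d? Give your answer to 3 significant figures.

|Ψ|² is the probability density, so P = ∫_{−1.3d}^{1.3d} |Ψ|² dx.
With A² fixed by ∫|Ψ|² = 1, i.e. A² = (d)^(−1), substitute and integrate.
Both integrals are even about x = 0, so only the x ≥ 0 halves are needed (the factors of 2 cancel). Substituting u = x/d, A² and the length scale cancel in the ratio: P = ∫_{0}^{1.3} e^(-2·u) du / ∫_{0}^{∞} e^(-2·u) du.
With ∫ e^(-2·u) du = -e^(-2·u)/2 + C, the region integral is 1/2 - e^(-13/5)/2 and the full one is 1/2.
Evaluating gives P = 0.9257.

P ≈ 0.926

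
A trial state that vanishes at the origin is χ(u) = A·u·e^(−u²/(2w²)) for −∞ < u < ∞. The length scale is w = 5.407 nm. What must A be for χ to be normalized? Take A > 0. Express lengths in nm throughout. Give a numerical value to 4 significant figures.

The normalization condition is ∫|χ|² du = 1 from −∞ to ∞.
With ∫_{−∞}^{∞} u^(2m) e^(−αu²) du = (2m−1)!!·√π / (2^m α^(m+1/2)), with χ = A·u·e^(−u²/(2w²)), the integral evaluates to A²·[√(π)·w^3/2].
So A² = (√(π)·w^3/2)^(−1).
Plugging in w = 5.407 yields A = 0.084488.

A ≈ 0.08449 nm^(-3/2)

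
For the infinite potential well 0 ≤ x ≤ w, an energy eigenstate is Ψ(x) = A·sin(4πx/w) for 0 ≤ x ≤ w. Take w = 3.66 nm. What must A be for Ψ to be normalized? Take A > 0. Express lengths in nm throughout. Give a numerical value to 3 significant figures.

A ≈ 0.739 nm^(-1/2)

We need A² ∫|f|² dx = 1, taking the integral from 0 to w.
With ∫₀^w sin²(nπx/w) dx = w/2, with Ψ = A·sin(4πx/w), the integral evaluates to A²·[w/2].
Setting this equal to 1 gives A² = 1/(w/2).
Substituting w = 3.66 gives A² = 0.5464, so A = 0.7392.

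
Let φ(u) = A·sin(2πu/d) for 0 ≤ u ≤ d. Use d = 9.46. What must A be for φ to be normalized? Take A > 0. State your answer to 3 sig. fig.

A ≈ 0.460

The normalization condition is ∫|φ|² du = 1 from 0 to d.
∫|φ|² du = A²·(d/2).
Hence A² = 1/[d/2].
Plugging in d = 9.46 yields A = 0.4598.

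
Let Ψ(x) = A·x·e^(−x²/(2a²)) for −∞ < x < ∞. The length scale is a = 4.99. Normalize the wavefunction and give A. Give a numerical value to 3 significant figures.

A ≈ 0.0953

Normalization requires ∫|Ψ|² dx = 1, integrated from −∞ to ∞.
With ∫_{−∞}^{∞} x^(2m) e^(−αx²) dx = (2m−1)!!·√π / (2^m α^(m+1/2)), carrying out the integral gives A² · √(π)·a^3/2.
Substituting a = 4.99 gives A² = 0.009081, so A = 0.09530.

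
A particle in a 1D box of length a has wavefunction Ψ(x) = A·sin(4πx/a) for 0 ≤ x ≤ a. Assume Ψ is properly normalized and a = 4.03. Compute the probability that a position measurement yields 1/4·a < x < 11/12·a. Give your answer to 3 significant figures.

P = ∫_{1/4·a}^{11/12·a} |Ψ(x)|² dx.
The normalization integral ∫|Ψ|²dx over the whole domain equals a/2·A², and A² cancels in the ratio.
In terms of u = x/a (A² and the length scale cancel between numerator and denominator), P = [∫_{1/4}^{11/12} sin(4·π·u)^2 du] / [∫_{0}^{1} sin(4·π·u)^2 du].
Using ∫ sin(4·π·u)^2 du = u/2 - sin(4·π·u)·cos(4·π·u)/(8·π), the numerator is √(3)/(32·π) + 1/3 and the denominator is 1/2.
This works out to P = √(3)/(16·π) + 2/3.

P ≈ 0.701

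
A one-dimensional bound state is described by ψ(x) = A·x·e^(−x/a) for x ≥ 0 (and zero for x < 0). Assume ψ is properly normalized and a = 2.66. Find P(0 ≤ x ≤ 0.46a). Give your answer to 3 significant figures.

The probability is P = ∫ |ψ|² dx over [0, 0.46a].
Since A² = 1/(a^3/4), this is the region integral divided by the full normalization integral.
Substituting u = x/a, A² and the length scale cancel in the ratio: P = ∫_{0}^{0.46} u^2·e^(-2·u) du / ∫_{0}^{∞} u^2·e^(-2·u) du.
With ∫ u^2·e^(-2·u) du = -(2·u^2 + 2·u + 1)·e^(-2·u)/4 + C, the region integral is 1/4 - 2929·e^(-23/25)/5000 and the full one is 1/4.
This works out to P = 0.06619.

P ≈ 0.0662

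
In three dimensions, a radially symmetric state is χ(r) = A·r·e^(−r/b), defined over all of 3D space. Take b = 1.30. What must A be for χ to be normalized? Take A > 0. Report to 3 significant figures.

A ≈ 0.169

Normalization requires ∫|χ|² 4πr² dr = 1, integrated from 0 to ∞.
(Spherical symmetry: dV = 4πr² dr.)
Recall ∫₀^∞ r^m e^(−r/β) dr = m!·β^(m+1), the integral (without the A² prefactor) comes out to 3·π·b^5.
So A² = (3·π·b^5)^(−1).
Plugging in b = 1.30 yields A = 0.1690.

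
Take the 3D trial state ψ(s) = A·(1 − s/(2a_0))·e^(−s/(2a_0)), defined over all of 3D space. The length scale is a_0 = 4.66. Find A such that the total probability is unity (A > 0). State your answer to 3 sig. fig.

Require ∫ |ψ|² 4πs² ds = 1 over the whole domain.
The integral (without the A² prefactor) comes out to 8·π·a_0^3.
Hence A² = 1/[8·π·a_0^3].
Substituting a_0 = 4.66 gives A² = 0.0003932, so A = 0.01983.

A ≈ 0.0198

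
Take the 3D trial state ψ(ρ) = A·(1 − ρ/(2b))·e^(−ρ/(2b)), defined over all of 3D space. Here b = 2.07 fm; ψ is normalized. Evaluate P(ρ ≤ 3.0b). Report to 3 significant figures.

P ≈ 0.0727

P = ∫ |ψ|² 4πρ² dρ over ρ ≤ 3.0b.
Normalization gives A² = 1/(8·π·b^3).
In terms of u = ρ/b (A², 4π and the length scale all cancel between numerator and denominator), P = [∫_{0}^{3.0} u^2·(1 - u/2)^2·e^(-u) du] / [∫_{0}^{∞} u^2·(1 - u/2)^2·e^(-u) du].
Using ∫ u^2·(1 - u/2)^2·e^(-u) du = -(u^4/4 + u^2 + 2·u + 2)·e^(-u), the numerator is 2 - 149·e^(-3)/4 and the denominator is 2.
Taking the ratio yields P = 0.07272.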